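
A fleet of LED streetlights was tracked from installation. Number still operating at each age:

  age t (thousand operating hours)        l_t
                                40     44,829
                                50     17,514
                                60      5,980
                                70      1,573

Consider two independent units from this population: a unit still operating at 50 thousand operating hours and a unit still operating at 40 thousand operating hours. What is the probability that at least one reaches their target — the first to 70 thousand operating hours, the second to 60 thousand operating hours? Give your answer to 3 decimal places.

p₁ = l_70/l_50 = 1,573/17,514 = 0.089814; p₂ = l_60/l_40 = 5,980/44,829 = 0.133396.
P(at least one) = 1 − (1−p₁)(1−p₂) = 1 − 0.910186 × 0.866604 = 0.211229.

0.211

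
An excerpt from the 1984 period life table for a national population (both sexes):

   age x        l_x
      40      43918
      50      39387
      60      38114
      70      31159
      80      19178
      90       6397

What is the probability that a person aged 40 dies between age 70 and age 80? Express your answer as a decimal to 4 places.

This is the probability of reaching 70 but not 80, conditional on being alive at 40: (l_70 − l_80) / l_40.
= (31159 − 19178) / 43918 = 11981 / 43918 = 0.272804.

0.2728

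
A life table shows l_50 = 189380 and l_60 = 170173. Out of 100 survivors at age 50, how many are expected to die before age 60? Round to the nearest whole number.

The relevant probability is 1 − 170173/189380 = 0.101420.
Expected number = 100 × 0.101420 = 10.

10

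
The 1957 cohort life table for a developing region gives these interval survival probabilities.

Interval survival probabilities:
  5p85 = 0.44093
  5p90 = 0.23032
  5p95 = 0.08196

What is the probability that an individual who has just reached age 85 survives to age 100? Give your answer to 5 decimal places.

0.00832

Survival from 85 to 100 is the product of surviving each interval: 0.44093 × 0.23032 × 0.08196.
= 0.008323.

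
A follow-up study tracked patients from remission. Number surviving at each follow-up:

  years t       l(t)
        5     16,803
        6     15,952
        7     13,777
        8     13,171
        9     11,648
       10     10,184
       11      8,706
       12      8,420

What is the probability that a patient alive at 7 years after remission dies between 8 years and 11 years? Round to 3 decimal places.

This is the probability of reaching 8 but not 11, conditional on being alive at 7: (l(8) − l(11)) / l(7).
= (13,171 − 8,706) / 13,777 = 4,465 / 13,777 = 0.324091.

0.324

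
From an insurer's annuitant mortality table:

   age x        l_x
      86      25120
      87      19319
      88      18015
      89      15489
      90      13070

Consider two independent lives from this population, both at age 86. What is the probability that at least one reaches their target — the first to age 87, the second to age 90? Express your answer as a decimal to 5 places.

0.88922

p₁ = l_87/l_86 = 19319/25120 = 0.769068; p₂ = l_90/l_86 = 13070/25120 = 0.520303.
P(at least one) = 1 − (1−p₁)(1−p₂) = 1 − 0.230932 × 0.479697 = 0.889223.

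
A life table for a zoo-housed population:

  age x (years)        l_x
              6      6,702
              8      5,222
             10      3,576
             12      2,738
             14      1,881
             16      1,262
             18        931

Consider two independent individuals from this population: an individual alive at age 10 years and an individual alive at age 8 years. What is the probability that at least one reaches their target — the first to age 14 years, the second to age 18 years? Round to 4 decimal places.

0.6105

p₁ = l_14/l_10 = 1,881/3,576 = 0.526007; p₂ = l_18/l_8 = 931/5,222 = 0.178284.
P(at least one) = 1 − (1−p₁)(1−p₂) = 1 − 0.473993 × 0.821716 = 0.610512.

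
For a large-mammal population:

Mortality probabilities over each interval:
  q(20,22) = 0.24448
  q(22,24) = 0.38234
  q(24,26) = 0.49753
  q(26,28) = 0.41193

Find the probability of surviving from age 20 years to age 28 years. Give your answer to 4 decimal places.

0.1379

The overall survival probability is (1 − 0.24448) × (1 − 0.38234) × (1 − 0.49753) × (1 − 0.41193).
= 0.75552 × 0.61766 × 0.50247 × 0.58807 = 0.137891.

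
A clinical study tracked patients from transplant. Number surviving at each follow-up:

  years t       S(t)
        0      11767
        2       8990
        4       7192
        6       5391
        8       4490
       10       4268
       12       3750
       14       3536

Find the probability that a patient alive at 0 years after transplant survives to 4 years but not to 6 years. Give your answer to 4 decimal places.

0.1531

This is the probability of reaching 4 but not 6, conditional on being alive at 0: (S(4) − S(6)) / S(0).
= (7192 − 5391) / 11767 = 1801 / 11767 = 0.153055.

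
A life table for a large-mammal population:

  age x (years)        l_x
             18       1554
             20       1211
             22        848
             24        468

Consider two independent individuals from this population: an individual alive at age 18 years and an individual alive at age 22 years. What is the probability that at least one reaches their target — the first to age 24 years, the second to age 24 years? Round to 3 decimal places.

0.687

p₁ = l_24/l_18 = 468/1554 = 0.301158; p₂ = l_24/l_22 = 468/848 = 0.551887.
P(at least one) = 1 − (1−p₁)(1−p₂) = 1 − 0.698842 × 0.448113 = 0.686840.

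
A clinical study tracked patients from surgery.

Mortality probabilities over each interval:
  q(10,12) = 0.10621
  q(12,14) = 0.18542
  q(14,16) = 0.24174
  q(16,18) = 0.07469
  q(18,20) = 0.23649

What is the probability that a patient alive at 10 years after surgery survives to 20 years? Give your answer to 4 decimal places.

Survival from 10 to 20 is the product of surviving each interval: (1 − 0.10621) × (1 − 0.18542) × (1 − 0.24174) × (1 − 0.07469) × (1 − 0.23649).
= 0.89379 × 0.81458 × 0.75826 × 0.92531 × 0.76351 = 0.390022.

0.3900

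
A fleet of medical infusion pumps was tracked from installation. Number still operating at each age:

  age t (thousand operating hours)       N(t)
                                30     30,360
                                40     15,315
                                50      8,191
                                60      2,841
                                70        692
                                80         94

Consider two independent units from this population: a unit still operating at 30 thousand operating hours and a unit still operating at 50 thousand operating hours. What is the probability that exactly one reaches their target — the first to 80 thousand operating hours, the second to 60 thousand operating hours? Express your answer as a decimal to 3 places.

0.348

p₁ = N(80)/N(30) = 94/30,360 = 0.003096; p₂ = N(60)/N(50) = 2,841/8,191 = 0.346844.
P(exactly one) = p₁(1−p₂) + (1−p₁)p₂ = 0.002022 + 0.345770 = 0.347792.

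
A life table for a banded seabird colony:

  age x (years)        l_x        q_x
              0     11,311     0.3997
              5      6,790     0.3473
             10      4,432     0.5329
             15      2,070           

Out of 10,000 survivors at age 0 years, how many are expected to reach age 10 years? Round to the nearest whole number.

3918

The relevant probability is 4,432/11,311 = 0.391831.
Expected number = 10,000 × 0.391831 = 3918.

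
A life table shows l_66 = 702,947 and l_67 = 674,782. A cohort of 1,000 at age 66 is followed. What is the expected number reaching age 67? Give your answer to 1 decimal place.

959.9

The relevant probability is 674,782/702,947 = 0.959933.
Expected number = 1,000 × 0.959933 = 959.9.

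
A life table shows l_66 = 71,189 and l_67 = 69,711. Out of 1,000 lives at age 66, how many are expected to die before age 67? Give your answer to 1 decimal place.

20.8

The relevant probability is 1 − 69,711/71,189 = 0.020762.
Expected number = 1,000 × 0.020762 = 20.8.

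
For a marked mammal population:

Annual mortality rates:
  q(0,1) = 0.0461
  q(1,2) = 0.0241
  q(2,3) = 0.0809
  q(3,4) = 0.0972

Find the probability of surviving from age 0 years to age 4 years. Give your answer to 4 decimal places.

0.7724

The overall survival probability is (1 − 0.0461) × (1 − 0.0241) × (1 − 0.0809) × (1 − 0.0972).
= 0.9539 × 0.9759 × 0.9191 × 0.9028 = 0.772436.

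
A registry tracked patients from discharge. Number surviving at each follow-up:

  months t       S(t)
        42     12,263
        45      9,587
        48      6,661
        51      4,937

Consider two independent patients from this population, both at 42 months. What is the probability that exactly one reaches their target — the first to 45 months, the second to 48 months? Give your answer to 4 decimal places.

p₁ = S(45)/S(42) = 9,587/12,263 = 0.781783; p₂ = S(48)/S(42) = 6,661/12,263 = 0.543179.
P(exactly one) = p₁(1−p₂) + (1−p₁)p₂ = 0.357135 + 0.118531 = 0.475666.

0.4757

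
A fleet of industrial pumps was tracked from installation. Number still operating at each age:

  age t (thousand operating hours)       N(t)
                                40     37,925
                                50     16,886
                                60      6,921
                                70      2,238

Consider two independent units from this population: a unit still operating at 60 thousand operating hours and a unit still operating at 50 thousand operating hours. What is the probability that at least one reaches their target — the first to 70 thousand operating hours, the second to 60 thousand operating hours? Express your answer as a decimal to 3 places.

p₁ = N(70)/N(60) = 2,238/6,921 = 0.323364; p₂ = N(60)/N(50) = 6,921/16,886 = 0.409866.
P(at least one) = 1 − (1−p₁)(1−p₂) = 1 − 0.676636 × 0.590134 = 0.600694.

0.601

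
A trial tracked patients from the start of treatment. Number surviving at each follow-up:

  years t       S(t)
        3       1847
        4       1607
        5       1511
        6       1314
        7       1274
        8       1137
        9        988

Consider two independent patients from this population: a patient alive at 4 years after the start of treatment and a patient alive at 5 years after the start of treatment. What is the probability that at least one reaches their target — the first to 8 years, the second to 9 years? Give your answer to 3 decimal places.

p₁ = S(8)/S(4) = 1137/1607 = 0.707530; p₂ = S(9)/S(5) = 988/1511 = 0.653872.
P(at least one) = 1 − (1−p₁)(1−p₂) = 1 − 0.292470 × 0.346128 = 0.898768.

0.899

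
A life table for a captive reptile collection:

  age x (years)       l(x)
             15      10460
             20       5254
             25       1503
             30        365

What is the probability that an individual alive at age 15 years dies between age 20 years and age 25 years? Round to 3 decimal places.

0.359

This is the probability of reaching 20 but not 25, conditional on being alive at 15: (l(20) − l(25)) / l(15).
= (5254 − 1503) / 10460 = 3751 / 10460 = 0.358604.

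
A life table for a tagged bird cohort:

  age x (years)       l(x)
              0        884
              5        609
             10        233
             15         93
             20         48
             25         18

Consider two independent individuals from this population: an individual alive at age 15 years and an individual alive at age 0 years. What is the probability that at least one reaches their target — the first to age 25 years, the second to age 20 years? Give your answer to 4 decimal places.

p₁ = l(25)/l(15) = 18/93 = 0.193548; p₂ = l(20)/l(0) = 48/884 = 0.054299.
P(at least one) = 1 − (1−p₁)(1−p₂) = 1 − 0.806452 × 0.945701 = 0.237338.

0.2373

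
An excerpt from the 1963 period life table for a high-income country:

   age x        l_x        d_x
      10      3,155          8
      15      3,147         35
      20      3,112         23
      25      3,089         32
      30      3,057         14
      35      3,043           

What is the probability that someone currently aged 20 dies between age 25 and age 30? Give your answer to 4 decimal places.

We want 5|5q20 = (l_25 − l_30)/l_20.
This is the probability of reaching 25 but not 30, conditional on being alive at 20: (l_25 − l_30) / l_20.
= (3,089 − 3,057) / 3,112 = 32 / 3,112 = 0.010283.

0.0103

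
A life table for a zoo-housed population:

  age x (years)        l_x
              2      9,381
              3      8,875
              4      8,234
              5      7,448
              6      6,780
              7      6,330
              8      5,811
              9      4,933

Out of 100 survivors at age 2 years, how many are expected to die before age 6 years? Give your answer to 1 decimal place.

27.7

The relevant probability is 1 − 6,780/9,381 = 0.277263.
Expected number = 100 × 0.277263 = 27.7.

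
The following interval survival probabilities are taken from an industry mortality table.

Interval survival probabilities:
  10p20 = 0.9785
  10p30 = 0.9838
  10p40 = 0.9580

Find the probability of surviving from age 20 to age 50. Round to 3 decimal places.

Survival from 20 to 50 is the product of surviving each interval: 0.9785 × 0.9838 × 0.9580.
= 0.922217.

0.922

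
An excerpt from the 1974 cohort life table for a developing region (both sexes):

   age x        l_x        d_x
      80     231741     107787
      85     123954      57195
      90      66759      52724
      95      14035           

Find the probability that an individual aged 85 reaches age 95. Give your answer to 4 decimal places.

0.1132

We want 10p85 = l_95/l_85.
The conditional survival probability is l_95/l_85 = 14035/123954 = 0.113227.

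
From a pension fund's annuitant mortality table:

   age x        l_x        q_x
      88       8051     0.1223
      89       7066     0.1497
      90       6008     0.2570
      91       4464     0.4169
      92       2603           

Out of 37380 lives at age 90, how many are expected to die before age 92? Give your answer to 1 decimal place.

The relevant probability is 1 − 2603/6008 = 0.566744.
Expected number = 37380 × 0.566744 = 21184.9.

21184.9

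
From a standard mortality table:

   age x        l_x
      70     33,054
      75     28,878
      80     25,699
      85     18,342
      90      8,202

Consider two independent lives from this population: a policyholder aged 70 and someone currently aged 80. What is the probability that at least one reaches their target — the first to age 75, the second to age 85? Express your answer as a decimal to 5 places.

p₁ = l_75/l_70 = 28,878/33,054 = 0.873661; p₂ = l_85/l_80 = 18,342/25,699 = 0.713724.
P(at least one) = 1 − (1−p₁)(1−p₂) = 1 − 0.126339 × 0.286276 = 0.963832.

0.96383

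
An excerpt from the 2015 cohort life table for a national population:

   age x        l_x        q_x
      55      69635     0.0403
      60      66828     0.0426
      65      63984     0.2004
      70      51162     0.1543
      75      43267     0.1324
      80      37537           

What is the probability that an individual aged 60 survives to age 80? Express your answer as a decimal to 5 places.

The conditional survival probability is l_80/l_60 = 37537/66828 = 0.561696.

0.56170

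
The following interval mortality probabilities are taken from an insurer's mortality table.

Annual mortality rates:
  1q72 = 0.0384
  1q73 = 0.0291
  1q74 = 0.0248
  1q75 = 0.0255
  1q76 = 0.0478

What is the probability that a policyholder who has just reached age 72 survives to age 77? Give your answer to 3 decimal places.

5p72 = (1 − 0.0384) × (1 − 0.0291) × (1 − 0.0248) × (1 − 0.0255) × (1 − 0.0478).
= 0.9616 × 0.9709 × 0.9752 × 0.9745 × 0.9522 = 0.844837.

0.845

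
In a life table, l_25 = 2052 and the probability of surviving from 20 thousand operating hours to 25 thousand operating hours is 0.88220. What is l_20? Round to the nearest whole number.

2326

l_20 = l_25 / p = 2052 / 0.88220 = 2326.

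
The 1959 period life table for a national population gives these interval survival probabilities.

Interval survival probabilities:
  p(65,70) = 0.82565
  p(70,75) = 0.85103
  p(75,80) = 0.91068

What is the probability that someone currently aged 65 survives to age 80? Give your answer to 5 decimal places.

0.63989

Chaining the interval survival probabilities: 0.82565 × 0.85103 × 0.91068.
= 0.639892.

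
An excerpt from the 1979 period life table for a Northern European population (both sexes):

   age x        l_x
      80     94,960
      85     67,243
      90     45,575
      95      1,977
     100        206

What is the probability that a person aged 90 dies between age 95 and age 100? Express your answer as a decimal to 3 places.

0.039

We want 5|5q90 = (l_95 − l_100)/l_90.
This is the probability of reaching 95 but not 100, conditional on being alive at 90: (l_95 − l_100) / l_90.
= (1,977 − 206) / 45,575 = 1,771 / 45,575 = 0.038859.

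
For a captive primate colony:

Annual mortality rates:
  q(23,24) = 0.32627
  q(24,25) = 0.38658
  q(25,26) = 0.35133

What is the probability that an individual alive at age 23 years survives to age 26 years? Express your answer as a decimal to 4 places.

0.2681

The overall survival probability is (1 − 0.32627) × (1 − 0.38658) × (1 − 0.35133).
= 0.67373 × 0.61342 × 0.64867 = 0.268082.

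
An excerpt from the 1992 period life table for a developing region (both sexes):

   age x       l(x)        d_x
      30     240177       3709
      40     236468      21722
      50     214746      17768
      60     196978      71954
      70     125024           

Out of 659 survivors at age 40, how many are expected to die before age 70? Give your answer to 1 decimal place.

310.6

The relevant probability is 1 − 125024/236468 = 0.471286.
Expected number = 659 × 0.471286 = 310.6.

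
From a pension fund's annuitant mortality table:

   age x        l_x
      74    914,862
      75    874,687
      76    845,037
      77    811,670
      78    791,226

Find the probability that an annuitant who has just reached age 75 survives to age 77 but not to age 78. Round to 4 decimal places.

0.0234

We want 2|1q75 = (l_77 − l_78)/l_75.
This is the probability of reaching 77 but not 78, conditional on being alive at 75: (l_77 − l_78) / l_75.
= (811,670 − 791,226) / 874,687 = 20,444 / 874,687 = 0.023373.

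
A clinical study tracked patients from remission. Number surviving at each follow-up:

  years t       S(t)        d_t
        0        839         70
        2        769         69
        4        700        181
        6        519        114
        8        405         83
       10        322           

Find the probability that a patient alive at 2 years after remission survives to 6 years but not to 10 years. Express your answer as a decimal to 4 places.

0.2562

This is the probability of reaching 6 but not 10, conditional on being alive at 2: (S(6) − S(10)) / S(2).
= (519 − 322) / 769 = 197 / 769 = 0.256177.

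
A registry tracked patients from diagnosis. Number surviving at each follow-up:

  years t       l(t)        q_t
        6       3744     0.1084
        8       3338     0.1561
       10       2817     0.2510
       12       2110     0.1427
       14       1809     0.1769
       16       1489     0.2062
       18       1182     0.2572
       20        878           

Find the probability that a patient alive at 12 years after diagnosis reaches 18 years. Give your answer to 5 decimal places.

0.56019

The conditional survival probability is l(18)/l(12) = 1182/2110 = 0.560190.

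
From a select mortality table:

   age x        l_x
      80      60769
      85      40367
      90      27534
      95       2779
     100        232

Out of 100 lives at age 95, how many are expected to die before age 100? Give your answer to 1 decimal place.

91.7

The relevant probability is 1 − 232/2779 = 0.916517.
Expected number = 100 × 0.916517 = 91.7.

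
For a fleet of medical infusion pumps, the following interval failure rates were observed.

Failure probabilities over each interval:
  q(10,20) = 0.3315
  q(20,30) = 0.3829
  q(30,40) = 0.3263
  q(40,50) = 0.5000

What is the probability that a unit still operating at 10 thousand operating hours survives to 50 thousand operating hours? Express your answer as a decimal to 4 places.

0.1390

P(survive 10→50) = (1 − 0.3315) × (1 − 0.3829) × (1 − 0.3263) × (1 − 0.5000).
= 0.6685 × 0.6171 × 0.6737 × 0.5000 = 0.138961.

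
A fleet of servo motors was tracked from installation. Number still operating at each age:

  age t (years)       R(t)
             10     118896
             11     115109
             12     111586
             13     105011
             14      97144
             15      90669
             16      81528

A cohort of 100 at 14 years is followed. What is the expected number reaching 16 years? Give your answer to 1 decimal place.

The relevant probability is 81528/97144 = 0.839249.
Expected number = 100 × 0.839249 = 83.9.

83.9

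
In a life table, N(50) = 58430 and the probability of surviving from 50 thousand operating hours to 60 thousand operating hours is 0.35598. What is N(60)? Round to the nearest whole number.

20800

N(60) = N(50) × p = 58430 × 0.35598 = 20800.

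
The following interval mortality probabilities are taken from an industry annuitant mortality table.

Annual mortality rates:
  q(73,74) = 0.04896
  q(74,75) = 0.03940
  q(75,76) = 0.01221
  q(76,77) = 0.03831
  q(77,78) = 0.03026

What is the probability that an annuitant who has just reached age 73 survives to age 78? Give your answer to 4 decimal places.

0.8416

P(survive 73→78) = (1 − 0.04896) × (1 − 0.03940) × (1 − 0.01221) × (1 − 0.03831) × (1 − 0.03026).
= 0.95104 × 0.96060 × 0.98779 × 0.96169 × 0.96974 = 0.841582.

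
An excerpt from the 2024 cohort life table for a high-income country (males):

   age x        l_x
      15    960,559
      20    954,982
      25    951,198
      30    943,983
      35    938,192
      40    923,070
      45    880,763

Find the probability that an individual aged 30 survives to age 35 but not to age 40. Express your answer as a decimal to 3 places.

We want 5|5q30 = (l_35 − l_40)/l_30.
This is the probability of reaching 35 but not 40, conditional on being alive at 30: (l_35 − l_40) / l_30.
= (938,192 − 923,070) / 943,983 = 15,122 / 943,983 = 0.016019.

0.016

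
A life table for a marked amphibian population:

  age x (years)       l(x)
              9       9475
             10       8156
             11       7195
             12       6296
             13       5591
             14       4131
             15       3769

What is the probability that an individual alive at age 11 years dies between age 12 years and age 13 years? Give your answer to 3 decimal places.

0.098

This is the probability of reaching 12 but not 13, conditional on being alive at 11: (l(12) − l(13)) / l(11).
= (6296 − 5591) / 7195 = 705 / 7195 = 0.097985.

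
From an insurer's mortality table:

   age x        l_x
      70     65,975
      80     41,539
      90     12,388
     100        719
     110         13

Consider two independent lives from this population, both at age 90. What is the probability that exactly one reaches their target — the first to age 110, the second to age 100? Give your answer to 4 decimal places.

0.0590

p₁ = l_110/l_90 = 13/12,388 = 0.001049; p₂ = l_100/l_90 = 719/12,388 = 0.058040.
P(exactly one) = p₁(1−p₂) + (1−p₁)p₂ = 0.000988 + 0.057979 = 0.058967.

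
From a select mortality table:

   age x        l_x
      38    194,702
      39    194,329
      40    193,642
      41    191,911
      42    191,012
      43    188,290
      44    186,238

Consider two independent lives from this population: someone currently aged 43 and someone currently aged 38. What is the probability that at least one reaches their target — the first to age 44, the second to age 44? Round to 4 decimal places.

p₁ = l_44/l_43 = 186,238/188,290 = 0.989102; p₂ = l_44/l_38 = 186,238/194,702 = 0.956528.
P(at least one) = 1 − (1−p₁)(1−p₂) = 1 − 0.010898 × 0.043472 = 0.999526.

0.9995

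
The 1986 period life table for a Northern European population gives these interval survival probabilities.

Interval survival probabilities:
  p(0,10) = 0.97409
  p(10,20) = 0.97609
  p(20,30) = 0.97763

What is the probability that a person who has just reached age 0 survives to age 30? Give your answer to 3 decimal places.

Chaining the interval survival probabilities: 0.97409 × 0.97609 × 0.97763.
= 0.929530.

0.930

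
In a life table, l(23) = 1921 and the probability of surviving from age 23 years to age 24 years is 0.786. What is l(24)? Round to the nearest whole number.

l(24) = l(23) × p = 1921 × 0.786 = 1510.

1510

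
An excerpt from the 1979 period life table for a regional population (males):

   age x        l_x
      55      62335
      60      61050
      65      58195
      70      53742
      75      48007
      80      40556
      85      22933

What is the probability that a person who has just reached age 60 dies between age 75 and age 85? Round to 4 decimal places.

This is the probability of reaching 75 but not 85, conditional on being alive at 60: (l_75 − l_85) / l_60.
= (48007 − 22933) / 61050 = 25074 / 61050 = 0.410713.

0.4107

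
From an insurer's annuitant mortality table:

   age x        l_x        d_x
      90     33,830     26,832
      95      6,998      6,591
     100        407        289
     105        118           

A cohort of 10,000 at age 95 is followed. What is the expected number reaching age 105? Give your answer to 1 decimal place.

The relevant probability is 118/6,998 = 0.016862.
Expected number = 10,000 × 0.016862 = 168.6.

168.6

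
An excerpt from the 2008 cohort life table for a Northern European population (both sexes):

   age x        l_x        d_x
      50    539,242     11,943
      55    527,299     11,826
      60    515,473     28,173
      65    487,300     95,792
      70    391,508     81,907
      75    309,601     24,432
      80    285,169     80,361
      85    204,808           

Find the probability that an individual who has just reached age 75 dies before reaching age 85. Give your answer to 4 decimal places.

P(die before 85 | alive at 75) = 1 − l_85/l_75 = 1 − 204,808/309,601 = (104,793)/309,601 = 0.338478.

0.3385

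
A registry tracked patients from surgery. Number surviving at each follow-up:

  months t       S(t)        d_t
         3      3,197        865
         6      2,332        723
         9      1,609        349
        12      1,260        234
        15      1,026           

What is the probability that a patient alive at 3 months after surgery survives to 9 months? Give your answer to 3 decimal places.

The conditional survival probability is S(9)/S(3) = 1,609/3,197 = 0.503284.

0.503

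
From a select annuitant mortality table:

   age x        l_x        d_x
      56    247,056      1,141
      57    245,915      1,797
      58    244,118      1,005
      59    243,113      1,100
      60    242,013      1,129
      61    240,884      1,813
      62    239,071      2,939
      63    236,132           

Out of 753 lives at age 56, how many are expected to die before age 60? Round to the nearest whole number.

15

The relevant probability is 1 − 242,013/247,056 = 0.020412.
Expected number = 753 × 0.020412 = 15.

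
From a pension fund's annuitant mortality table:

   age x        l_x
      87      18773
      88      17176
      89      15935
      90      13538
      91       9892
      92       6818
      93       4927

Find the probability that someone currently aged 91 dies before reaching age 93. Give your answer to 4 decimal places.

P(die before 93 | alive at 91) = 1 − l_93/l_91 = 1 − 4927/9892 = (4965)/9892 = 0.501921.

0.5019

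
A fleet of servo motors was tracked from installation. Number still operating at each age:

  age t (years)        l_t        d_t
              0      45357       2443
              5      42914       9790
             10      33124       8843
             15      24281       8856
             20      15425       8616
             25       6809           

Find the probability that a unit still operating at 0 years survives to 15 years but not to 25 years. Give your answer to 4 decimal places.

0.3852

This is the probability of reaching 15 but not 25, conditional on being operational at 0: (l_15 − l_25) / l_0.
= (24281 − 6809) / 45357 = 17472 / 45357 = 0.385211.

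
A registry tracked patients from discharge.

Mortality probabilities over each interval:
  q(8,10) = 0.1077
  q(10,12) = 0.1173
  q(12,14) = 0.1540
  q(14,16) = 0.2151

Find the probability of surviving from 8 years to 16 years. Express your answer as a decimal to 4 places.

0.5230

P(survive 8→16) = (1 − 0.1077) × (1 − 0.1173) × (1 − 0.1540) × (1 − 0.2151).
= 0.8923 × 0.8827 × 0.8460 × 0.7849 = 0.523008.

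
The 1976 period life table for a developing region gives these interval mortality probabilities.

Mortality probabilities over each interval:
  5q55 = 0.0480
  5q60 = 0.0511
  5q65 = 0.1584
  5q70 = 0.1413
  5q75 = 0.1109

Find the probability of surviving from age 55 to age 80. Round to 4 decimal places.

0.5804

Chaining the interval survival probabilities: (1 − 0.0480) × (1 − 0.0511) × (1 − 0.1584) × (1 − 0.1413) × (1 − 0.1109).
= 0.9520 × 0.9489 × 0.8416 × 0.8587 × 0.8891 = 0.580437.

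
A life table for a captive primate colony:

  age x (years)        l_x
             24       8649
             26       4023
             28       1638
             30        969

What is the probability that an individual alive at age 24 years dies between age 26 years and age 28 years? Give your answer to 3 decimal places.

This is the probability of reaching 26 but not 28, conditional on being alive at 24: (l_26 − l_28) / l_24.
= (4023 − 1638) / 8649 = 2385 / 8649 = 0.275754.

0.276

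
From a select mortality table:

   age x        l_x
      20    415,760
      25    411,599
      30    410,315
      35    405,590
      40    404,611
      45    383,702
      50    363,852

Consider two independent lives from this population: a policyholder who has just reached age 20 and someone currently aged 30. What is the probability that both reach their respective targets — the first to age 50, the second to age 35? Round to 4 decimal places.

p₁ = l_50/l_20 = 363,852/415,760 = 0.875149; p₂ = l_35/l_30 = 405,590/410,315 = 0.988484.
P(both) = p₁ × p₂ = 0.875149 × 0.988484 = 0.865071.

0.8651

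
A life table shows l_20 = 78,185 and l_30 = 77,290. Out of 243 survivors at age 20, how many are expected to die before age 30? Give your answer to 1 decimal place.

2.8

The relevant probability is 1 − 77,290/78,185 = 0.011447.
Expected number = 243 × 0.011447 = 2.8.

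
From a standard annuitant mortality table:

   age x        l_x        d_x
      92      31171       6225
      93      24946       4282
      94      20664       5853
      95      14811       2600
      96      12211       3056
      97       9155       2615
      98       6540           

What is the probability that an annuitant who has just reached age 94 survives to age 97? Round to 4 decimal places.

0.4430

We want 3p94 = l_97/l_94.
The conditional survival probability is l_97/l_94 = 9155/20664 = 0.443041.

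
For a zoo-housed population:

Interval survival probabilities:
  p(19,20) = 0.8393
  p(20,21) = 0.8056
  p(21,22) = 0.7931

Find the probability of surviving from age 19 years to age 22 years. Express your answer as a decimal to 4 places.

0.5362

Survival from 19 to 22 is the product of surviving each interval: 0.8393 × 0.8056 × 0.7931.
= 0.536247.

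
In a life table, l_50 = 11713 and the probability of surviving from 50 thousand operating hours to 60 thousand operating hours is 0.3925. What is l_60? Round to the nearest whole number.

l_60 = l_50 × p = 11713 × 0.3925 = 4597.

4597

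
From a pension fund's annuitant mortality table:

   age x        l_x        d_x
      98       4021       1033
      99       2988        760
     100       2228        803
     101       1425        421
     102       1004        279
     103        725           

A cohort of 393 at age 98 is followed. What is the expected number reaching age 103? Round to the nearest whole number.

71

The relevant probability is 725/4021 = 0.180303.
Expected number = 393 × 0.180303 = 71.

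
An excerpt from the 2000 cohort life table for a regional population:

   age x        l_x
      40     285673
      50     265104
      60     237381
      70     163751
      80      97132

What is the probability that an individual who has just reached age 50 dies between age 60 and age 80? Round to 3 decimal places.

We want 10|20q50 = (l_60 − l_80)/l_50.
This is the probability of reaching 60 but not 80, conditional on being alive at 50: (l_60 − l_80) / l_50.
= (237381 − 97132) / 265104 = 140249 / 265104 = 0.529034.

0.529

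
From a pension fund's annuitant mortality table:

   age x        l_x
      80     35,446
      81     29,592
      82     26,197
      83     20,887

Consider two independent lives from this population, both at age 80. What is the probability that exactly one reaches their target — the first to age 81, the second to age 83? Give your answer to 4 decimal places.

0.4402

p₁ = l_81/l_80 = 29,592/35,446 = 0.834847; p₂ = l_83/l_80 = 20,887/35,446 = 0.589263.
P(exactly one) = p₁(1−p₂) + (1−p₁)p₂ = 0.342903 + 0.097319 = 0.440221.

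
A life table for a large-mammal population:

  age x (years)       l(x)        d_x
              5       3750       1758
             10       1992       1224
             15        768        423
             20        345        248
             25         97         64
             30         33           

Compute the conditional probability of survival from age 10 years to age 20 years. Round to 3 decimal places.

0.173

The conditional survival probability is l(20)/l(10) = 345/1992 = 0.173193.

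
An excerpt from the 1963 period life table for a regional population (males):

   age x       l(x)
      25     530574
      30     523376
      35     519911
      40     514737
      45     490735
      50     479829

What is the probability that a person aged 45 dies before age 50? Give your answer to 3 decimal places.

0.022

P(die before 50 | alive at 45) = 1 − l(50)/l(45) = 1 − 479829/490735 = (10906)/490735 = 0.022224.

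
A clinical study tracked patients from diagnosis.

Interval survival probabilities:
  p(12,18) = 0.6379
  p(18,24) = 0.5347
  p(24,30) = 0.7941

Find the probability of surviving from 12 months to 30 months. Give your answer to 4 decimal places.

0.2709

P(survive 12→30) = 0.6379 × 0.5347 × 0.7941.
= 0.270856.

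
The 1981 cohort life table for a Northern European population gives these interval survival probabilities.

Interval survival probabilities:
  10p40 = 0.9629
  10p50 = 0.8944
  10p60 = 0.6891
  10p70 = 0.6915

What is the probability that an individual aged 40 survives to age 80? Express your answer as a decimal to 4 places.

Chaining the interval survival probabilities: 0.9629 × 0.8944 × 0.6891 × 0.6915.
= 0.410381.

0.4104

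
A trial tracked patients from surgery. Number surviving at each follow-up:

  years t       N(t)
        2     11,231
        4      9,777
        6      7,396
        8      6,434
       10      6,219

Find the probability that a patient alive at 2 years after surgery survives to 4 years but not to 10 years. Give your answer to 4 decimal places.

0.3168

This is the probability of reaching 4 but not 10, conditional on being alive at 2: (N(4) − N(10)) / N(2).
= (9,777 − 6,219) / 11,231 = 3,558 / 11,231 = 0.316802.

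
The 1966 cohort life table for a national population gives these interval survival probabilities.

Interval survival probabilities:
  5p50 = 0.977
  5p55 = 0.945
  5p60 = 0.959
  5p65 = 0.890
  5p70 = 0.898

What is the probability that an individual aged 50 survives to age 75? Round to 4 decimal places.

25p50 = 0.977 × 0.945 × 0.959 × 0.890 × 0.898.
= 0.707638.

0.7076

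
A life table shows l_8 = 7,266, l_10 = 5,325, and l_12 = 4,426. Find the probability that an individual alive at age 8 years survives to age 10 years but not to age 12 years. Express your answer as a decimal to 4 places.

0.1237

This is the probability of reaching 10 but not 12, conditional on being alive at 8: (l_10 − l_12) / l_8.
= (5,325 − 4,426) / 7,266 = 899 / 7,266 = 0.123727.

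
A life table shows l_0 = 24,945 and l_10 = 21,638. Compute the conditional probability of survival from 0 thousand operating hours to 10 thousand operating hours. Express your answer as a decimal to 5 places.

The conditional survival probability is l_10/l_0 = 21,638/24,945 = 0.867428.

0.86743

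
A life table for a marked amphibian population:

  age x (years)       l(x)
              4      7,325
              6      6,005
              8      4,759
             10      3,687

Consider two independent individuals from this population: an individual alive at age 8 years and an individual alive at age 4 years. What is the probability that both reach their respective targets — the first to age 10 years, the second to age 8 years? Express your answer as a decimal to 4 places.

0.5033

p₁ = l(10)/l(8) = 3,687/4,759 = 0.774743; p₂ = l(8)/l(4) = 4,759/7,325 = 0.649693.
P(both) = p₁ × p₂ = 0.774743 × 0.649693 = 0.503345.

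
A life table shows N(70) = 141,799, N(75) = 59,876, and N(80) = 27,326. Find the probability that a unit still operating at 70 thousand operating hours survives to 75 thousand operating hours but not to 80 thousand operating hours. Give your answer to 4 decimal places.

This is the probability of reaching 75 but not 80, conditional on being operational at 70: (N(75) − N(80)) / N(70).
= (59,876 − 27,326) / 141,799 = 32,550 / 141,799 = 0.229550.

0.2296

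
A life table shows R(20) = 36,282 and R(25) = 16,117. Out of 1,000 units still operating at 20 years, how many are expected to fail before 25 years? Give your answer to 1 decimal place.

The relevant probability is 1 − 16,117/36,282 = 0.555785.
Expected number = 1,000 × 0.555785 = 555.8.

555.8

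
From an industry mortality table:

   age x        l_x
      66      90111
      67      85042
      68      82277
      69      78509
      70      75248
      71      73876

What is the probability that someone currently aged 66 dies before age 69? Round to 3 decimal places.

0.129

P(die before 69 | alive at 66) = 1 − l_69/l_66 = 1 − 78509/90111 = (11602)/90111 = 0.128752.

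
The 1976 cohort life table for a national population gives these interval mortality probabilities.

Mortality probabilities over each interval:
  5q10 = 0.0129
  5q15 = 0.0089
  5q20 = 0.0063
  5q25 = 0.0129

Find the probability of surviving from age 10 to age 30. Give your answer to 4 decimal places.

0.9596

Survival from 10 to 30 is the product of surviving each interval: (1 − 0.0129) × (1 − 0.0089) × (1 − 0.0063) × (1 − 0.0129).
= 0.9871 × 0.9911 × 0.9937 × 0.9871 = 0.959611.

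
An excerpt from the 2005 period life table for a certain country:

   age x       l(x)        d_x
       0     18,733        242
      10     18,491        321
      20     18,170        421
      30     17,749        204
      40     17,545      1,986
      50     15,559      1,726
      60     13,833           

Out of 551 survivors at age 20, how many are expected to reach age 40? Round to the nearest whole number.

The relevant probability is 17,545/18,170 = 0.965603.
Expected number = 551 × 0.965603 = 532.

532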